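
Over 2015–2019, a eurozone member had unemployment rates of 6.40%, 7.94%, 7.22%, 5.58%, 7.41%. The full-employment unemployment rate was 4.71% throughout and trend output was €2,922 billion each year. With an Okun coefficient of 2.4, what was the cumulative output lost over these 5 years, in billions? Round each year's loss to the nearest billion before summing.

€772 billion

Year 2015: gap = -2.4 × (6.4 - 4.71) = -4.056%, loss ≈ 2922 × 4.056/100 ≈ 119.
Year 2016: gap = -2.4 × (7.94 - 4.71) = -7.752%, loss ≈ 2922 × 7.752/100 ≈ 227.
Year 2017: gap = -2.4 × (7.22 - 4.71) = -6.024%, loss ≈ 2922 × 6.024/100 ≈ 176.
Year 2018: gap = -2.4 × (5.58 - 4.71) = -2.088%, loss ≈ 2922 × 2.088/100 ≈ 61.
Year 2019: gap = -2.4 × (7.41 - 4.71) = -6.48%, loss ≈ 2922 × 6.48/100 ≈ 189.
Total lost output = 119 + 227 + 176 + 61 + 189 = 772 billion.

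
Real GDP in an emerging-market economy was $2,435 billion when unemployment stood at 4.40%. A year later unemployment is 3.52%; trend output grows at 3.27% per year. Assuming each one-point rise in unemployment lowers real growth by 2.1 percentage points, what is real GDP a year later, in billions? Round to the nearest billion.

Δu = 3.52 - 4.4 = -0.88 points.
Okun's law (growth form): g_Y = g_Y* - β × Δu = 3.27 - 2.1 × (-0.88) = 3.27 + 1.848 = 5.118%.
Real GDP in the next year = 2435 × (1 + 5.118/100) = 2435 × 1.05118 ≈ 2560 billion.

$2,560 billion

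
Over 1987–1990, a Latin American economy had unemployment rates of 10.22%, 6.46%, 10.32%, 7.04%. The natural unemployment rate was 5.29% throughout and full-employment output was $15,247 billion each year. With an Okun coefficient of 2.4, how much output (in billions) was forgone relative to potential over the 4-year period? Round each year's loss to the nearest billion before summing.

Year 1987: gap = -2.4 × (10.22 - 5.29) = -11.832%, loss ≈ 15247 × 11.832/100 ≈ 1804.
Year 1988: gap = -2.4 × (6.46 - 5.29) = -2.808%, loss ≈ 15247 × 2.808/100 ≈ 428.
Year 1989: gap = -2.4 × (10.32 - 5.29) = -12.072%, loss ≈ 15247 × 12.072/100 ≈ 1841.
Year 1990: gap = -2.4 × (7.04 - 5.29) = -4.2%, loss ≈ 15247 × 4.2/100 ≈ 640.
Total lost output = 1804 + 428 + 1841 + 640 = 4713 billion.

$4,713 billion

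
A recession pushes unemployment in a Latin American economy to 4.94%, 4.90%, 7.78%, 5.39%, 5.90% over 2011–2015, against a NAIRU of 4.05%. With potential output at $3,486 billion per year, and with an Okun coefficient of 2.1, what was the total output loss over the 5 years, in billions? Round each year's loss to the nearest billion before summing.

$633 billion

Year 2011: gap = -2.1 × (4.94 - 4.05) = -1.869%, loss ≈ 3486 × 1.869/100 ≈ 65.
Year 2012: gap = -2.1 × (4.9 - 4.05) = -1.785%, loss ≈ 3486 × 1.785/100 ≈ 62.
Year 2013: gap = -2.1 × (7.78 - 4.05) = -7.833%, loss ≈ 3486 × 7.833/100 ≈ 273.
Year 2014: gap = -2.1 × (5.39 - 4.05) = -2.814%, loss ≈ 3486 × 2.814/100 ≈ 98.
Year 2015: gap = -2.1 × (5.9 - 4.05) = -3.885%, loss ≈ 3486 × 3.885/100 ≈ 135.
Total lost output = 65 + 62 + 273 + 98 + 135 = 633 billion.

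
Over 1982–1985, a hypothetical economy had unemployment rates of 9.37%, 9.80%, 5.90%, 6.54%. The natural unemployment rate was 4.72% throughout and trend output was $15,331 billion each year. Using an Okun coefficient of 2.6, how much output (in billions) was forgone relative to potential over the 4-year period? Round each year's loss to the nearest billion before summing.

Year 1982: gap = -2.6 × (9.37 - 4.72) = -12.09%, loss ≈ 15331 × 12.09/100 ≈ 1854.
Year 1983: gap = -2.6 × (9.8 - 4.72) = -13.208%, loss ≈ 15331 × 13.208/100 ≈ 2025.
Year 1984: gap = -2.6 × (5.9 - 4.72) = -3.068%, loss ≈ 15331 × 3.068/100 ≈ 470.
Year 1985: gap = -2.6 × (6.54 - 4.72) = -4.732%, loss ≈ 15331 × 4.732/100 ≈ 725.
Total lost output = 1854 + 2025 + 470 + 725 = 5074 billion.

$5,074 billion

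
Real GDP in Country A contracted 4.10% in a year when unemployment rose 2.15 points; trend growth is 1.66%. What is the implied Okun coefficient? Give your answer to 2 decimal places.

β ≈ 2.68

Growth form: g_Y = g_Y* - β × Δu, so β = (g_Y* - g_Y)/Δu.
β = (1.66 + 4.1)/2.15 = 5.76/2.15 = 2.68.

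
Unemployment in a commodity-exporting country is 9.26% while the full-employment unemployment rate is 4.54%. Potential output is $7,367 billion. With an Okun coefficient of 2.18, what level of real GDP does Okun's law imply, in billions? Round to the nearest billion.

$6,609 billion

Unemployment gap = 9.26 - 4.54 = 4.72 points, so the output gap is -2.18 × 4.72 = -10.2896%.
Actual GDP = 7367 × (1 - 10.2896/100) = 7367 × 0.897104 ≈ 6609 billion.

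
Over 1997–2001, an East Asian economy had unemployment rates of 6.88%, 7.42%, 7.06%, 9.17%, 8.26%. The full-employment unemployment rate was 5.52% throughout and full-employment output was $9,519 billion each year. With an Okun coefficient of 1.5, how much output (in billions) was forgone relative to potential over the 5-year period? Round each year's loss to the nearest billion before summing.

$1,597 billion

Year 1997: gap = -1.5 × (6.88 - 5.52) = -2.04%, loss ≈ 9519 × 2.04/100 ≈ 194.
Year 1998: gap = -1.5 × (7.42 - 5.52) = -2.85%, loss ≈ 9519 × 2.85/100 ≈ 271.
Year 1999: gap = -1.5 × (7.06 - 5.52) = -2.31%, loss ≈ 9519 × 2.31/100 ≈ 220.
Year 2000: gap = -1.5 × (9.17 - 5.52) = -5.475%, loss ≈ 9519 × 5.475/100 ≈ 521.
Year 2001: gap = -1.5 × (8.26 - 5.52) = -4.11%, loss ≈ 9519 × 4.11/100 ≈ 391.
Total lost output = 194 + 271 + 220 + 521 + 391 = 1597 billion.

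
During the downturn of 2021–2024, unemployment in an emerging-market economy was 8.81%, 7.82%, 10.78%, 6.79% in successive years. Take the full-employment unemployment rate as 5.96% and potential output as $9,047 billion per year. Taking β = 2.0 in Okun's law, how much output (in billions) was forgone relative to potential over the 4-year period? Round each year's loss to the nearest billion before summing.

Year 2021: gap = -2.0 × (8.81 - 5.96) = -5.7%, loss ≈ 9047 × 5.7/100 ≈ 516.
Year 2022: gap = -2.0 × (7.82 - 5.96) = -3.72%, loss ≈ 9047 × 3.72/100 ≈ 337.
Year 2023: gap = -2.0 × (10.78 - 5.96) = -9.64%, loss ≈ 9047 × 9.64/100 ≈ 872.
Year 2024: gap = -2.0 × (6.79 - 5.96) = -1.66%, loss ≈ 9047 × 1.66/100 ≈ 150.
Total lost output = 516 + 337 + 872 + 150 = 1875 billion.

$1,875 billion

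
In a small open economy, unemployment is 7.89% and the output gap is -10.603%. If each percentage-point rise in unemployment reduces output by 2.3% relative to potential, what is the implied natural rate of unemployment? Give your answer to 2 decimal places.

From Okun's law, u - u* = -(output gap)/β = -(-10.603)/2.3 = 4.61 points.
So u* = 7.89 - 4.61 = 3.28%.

3.28%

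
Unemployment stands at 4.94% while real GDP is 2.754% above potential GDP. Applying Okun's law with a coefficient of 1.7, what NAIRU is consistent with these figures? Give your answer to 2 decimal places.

6.56%

From Okun's law, u - u* = -(output gap)/β = -(2.754)/1.7 = -1.62 points.
So u* = 4.94 + 1.62 = 6.56%.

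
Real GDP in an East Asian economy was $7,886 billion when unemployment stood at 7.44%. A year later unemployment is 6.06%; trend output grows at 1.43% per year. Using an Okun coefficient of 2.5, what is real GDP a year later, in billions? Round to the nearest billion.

$8,271 billion

Δu = 6.06 - 7.44 = -1.38 points.
Okun's law (growth form): g_Y = g_Y* - β × Δu = 1.43 - 2.5 × (-1.38) = 1.43 + 3.45 = 4.88%.
Real GDP in the next year = 7886 × (1 + 4.88/100) = 7886 × 1.0488 ≈ 8271 billion.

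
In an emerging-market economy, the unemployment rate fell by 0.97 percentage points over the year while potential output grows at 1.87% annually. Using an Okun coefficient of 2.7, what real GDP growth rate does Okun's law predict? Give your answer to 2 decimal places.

Growth-rate Okun's law: g_Y = g_Y* - β × Δu.
g_Y = 1.87 - 2.7 × (-0.97) = 1.87 + 2.619 = 4.489%, i.e. 4.49% to 2 d.p.

4.49%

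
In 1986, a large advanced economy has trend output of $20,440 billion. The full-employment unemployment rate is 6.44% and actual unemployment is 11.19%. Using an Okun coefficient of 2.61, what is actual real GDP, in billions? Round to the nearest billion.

$17,906 billion

Unemployment gap = 11.19 - 6.44 = 4.75 points, so the output gap is -2.61 × 4.75 = -12.3975%.
Actual GDP = 20440 × (1 - 12.3975/100) = 20440 × 0.876025 ≈ 17906 billion.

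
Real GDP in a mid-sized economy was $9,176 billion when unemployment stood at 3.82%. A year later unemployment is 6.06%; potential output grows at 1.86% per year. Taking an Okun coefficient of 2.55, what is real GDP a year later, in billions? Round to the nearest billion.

$8,823 billion

Δu = 6.06 - 3.82 = 2.24 points.
Okun's law (growth form): g_Y = g_Y* - β × Δu = 1.86 - 2.55 × (2.24) = 1.86 - 5.712 = -3.852%.
Real GDP in the next year = 9176 × (1 - 3.852/100) = 9176 × 0.96148 ≈ 8823 billion.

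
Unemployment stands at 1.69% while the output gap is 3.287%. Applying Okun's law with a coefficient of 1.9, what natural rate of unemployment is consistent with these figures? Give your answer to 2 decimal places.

3.42%

From Okun's law, u - u* = -(output gap)/β = -(3.287)/1.9 = -1.73 points.
So u* = 1.69 + 1.73 = 3.42%.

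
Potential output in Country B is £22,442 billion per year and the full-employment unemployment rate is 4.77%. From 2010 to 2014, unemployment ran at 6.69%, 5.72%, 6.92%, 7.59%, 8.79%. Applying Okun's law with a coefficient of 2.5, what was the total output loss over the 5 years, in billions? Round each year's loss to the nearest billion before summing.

£6,653 billion

Year 2010: gap = -2.5 × (6.69 - 4.77) = -4.8%, loss ≈ 22442 × 4.8/100 ≈ 1077.
Year 2011: gap = -2.5 × (5.72 - 4.77) = -2.375%, loss ≈ 22442 × 2.375/100 ≈ 533.
Year 2012: gap = -2.5 × (6.92 - 4.77) = -5.375%, loss ≈ 22442 × 5.375/100 ≈ 1206.
Year 2013: gap = -2.5 × (7.59 - 4.77) = -7.05%, loss ≈ 22442 × 7.05/100 ≈ 1582.
Year 2014: gap = -2.5 × (8.79 - 4.77) = -10.05%, loss ≈ 22442 × 10.05/100 ≈ 2255.
Total lost output = 1077 + 533 + 1206 + 1582 + 2255 = 6653 billion.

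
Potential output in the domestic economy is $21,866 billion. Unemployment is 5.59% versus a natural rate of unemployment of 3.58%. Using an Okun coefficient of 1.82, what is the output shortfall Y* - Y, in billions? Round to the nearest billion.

Output gap = -1.82 × (5.59 - 3.58) = -1.82 × 2.01 = -3.6582%.
Actual GDP ≈ 21866 × 0.963418 ≈ 21066 billion, so the shortfall is 21866 - 21066 = 800 billion.

$800 billion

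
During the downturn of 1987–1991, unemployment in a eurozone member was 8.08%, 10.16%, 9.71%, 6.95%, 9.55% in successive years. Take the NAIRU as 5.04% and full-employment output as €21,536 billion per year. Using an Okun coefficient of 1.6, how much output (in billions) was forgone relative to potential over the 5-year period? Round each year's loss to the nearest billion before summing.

Year 1987: gap = -1.6 × (8.08 - 5.04) = -4.864%, loss ≈ 21536 × 4.864/100 ≈ 1048.
Year 1988: gap = -1.6 × (10.16 - 5.04) = -8.192%, loss ≈ 21536 × 8.192/100 ≈ 1764.
Year 1989: gap = -1.6 × (9.71 - 5.04) = -7.472%, loss ≈ 21536 × 7.472/100 ≈ 1609.
Year 1990: gap = -1.6 × (6.95 - 5.04) = -3.056%, loss ≈ 21536 × 3.056/100 ≈ 658.
Year 1991: gap = -1.6 × (9.55 - 5.04) = -7.216%, loss ≈ 21536 × 7.216/100 ≈ 1554.
Total lost output = 1048 + 1764 + 1609 + 658 + 1554 = 6633 billion.

€6,633 billion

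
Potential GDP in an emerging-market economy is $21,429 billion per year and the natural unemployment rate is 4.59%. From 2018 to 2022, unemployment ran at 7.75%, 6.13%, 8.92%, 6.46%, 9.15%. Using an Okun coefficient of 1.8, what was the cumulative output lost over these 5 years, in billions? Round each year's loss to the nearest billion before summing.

$5,963 billion

Year 2018: gap = -1.8 × (7.75 - 4.59) = -5.688%, loss ≈ 21429 × 5.688/100 ≈ 1219.
Year 2019: gap = -1.8 × (6.13 - 4.59) = -2.772%, loss ≈ 21429 × 2.772/100 ≈ 594.
Year 2020: gap = -1.8 × (8.92 - 4.59) = -7.794%, loss ≈ 21429 × 7.794/100 ≈ 1670.
Year 2021: gap = -1.8 × (6.46 - 4.59) = -3.366%, loss ≈ 21429 × 3.366/100 ≈ 721.
Year 2022: gap = -1.8 × (9.15 - 4.59) = -8.208%, loss ≈ 21429 × 8.208/100 ≈ 1759.
Total lost output = 1219 + 594 + 1670 + 721 + 1759 = 5963 billion.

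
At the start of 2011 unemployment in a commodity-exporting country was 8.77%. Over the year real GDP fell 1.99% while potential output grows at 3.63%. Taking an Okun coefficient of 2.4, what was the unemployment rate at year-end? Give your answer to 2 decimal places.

11.11%

Growth-rate Okun's law: g_Y = g_Y* - β × Δu, so Δu = (g_Y* - g_Y)/β.
Δu = (3.63 + 1.99)/2.4 = 5.62/2.4 = 2.34 percentage points.
Year-end unemployment = 8.77 + 2.34 = 11.11%.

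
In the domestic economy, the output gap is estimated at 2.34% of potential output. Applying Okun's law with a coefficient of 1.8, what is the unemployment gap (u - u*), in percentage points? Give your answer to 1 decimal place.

-1.3 percentage points

Okun's law: output gap = -β × (u - u*), so u - u* = -(output gap)/β.
u - u* = -(2.34)/1.8 = -1.3 percentage points.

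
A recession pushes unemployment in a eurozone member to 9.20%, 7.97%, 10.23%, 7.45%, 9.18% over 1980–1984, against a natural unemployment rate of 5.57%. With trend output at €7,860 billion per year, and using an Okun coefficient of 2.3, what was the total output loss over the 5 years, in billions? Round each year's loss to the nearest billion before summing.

Year 1980: gap = -2.3 × (9.2 - 5.57) = -8.349%, loss ≈ 7860 × 8.349/100 ≈ 656.
Year 1981: gap = -2.3 × (7.97 - 5.57) = -5.52%, loss ≈ 7860 × 5.52/100 ≈ 434.
Year 1982: gap = -2.3 × (10.23 - 5.57) = -10.718%, loss ≈ 7860 × 10.718/100 ≈ 842.
Year 1983: gap = -2.3 × (7.45 - 5.57) = -4.324%, loss ≈ 7860 × 4.324/100 ≈ 340.
Year 1984: gap = -2.3 × (9.18 - 5.57) = -8.303%, loss ≈ 7860 × 8.303/100 ≈ 653.
Total lost output = 656 + 434 + 842 + 340 + 653 = 2925 billion.

€2,925 billion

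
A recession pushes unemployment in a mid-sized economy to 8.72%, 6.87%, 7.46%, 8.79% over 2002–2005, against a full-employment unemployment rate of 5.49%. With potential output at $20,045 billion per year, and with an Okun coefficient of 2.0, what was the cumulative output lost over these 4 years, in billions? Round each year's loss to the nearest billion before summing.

Year 2002: gap = -2.0 × (8.72 - 5.49) = -6.46%, loss ≈ 20045 × 6.46/100 ≈ 1295.
Year 2003: gap = -2.0 × (6.87 - 5.49) = -2.76%, loss ≈ 20045 × 2.76/100 ≈ 553.
Year 2004: gap = -2.0 × (7.46 - 5.49) = -3.94%, loss ≈ 20045 × 3.94/100 ≈ 790.
Year 2005: gap = -2.0 × (8.79 - 5.49) = -6.6%, loss ≈ 20045 × 6.6/100 ≈ 1323.
Total lost output = 1295 + 553 + 790 + 1323 = 3961 billion.

$3,961 billion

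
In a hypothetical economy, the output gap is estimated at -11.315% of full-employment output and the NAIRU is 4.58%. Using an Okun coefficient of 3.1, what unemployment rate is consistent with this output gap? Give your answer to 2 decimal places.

8.23%

From Okun's law, u - u* = -(output gap)/β = -(-11.315)/3.1 = 3.65 points.
So u = 4.58 + 3.65 = 8.23%.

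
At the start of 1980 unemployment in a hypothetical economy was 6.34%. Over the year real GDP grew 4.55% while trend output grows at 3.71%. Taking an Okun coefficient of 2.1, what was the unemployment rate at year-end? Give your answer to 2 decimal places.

Growth-rate Okun's law: g_Y = g_Y* - β × Δu, so Δu = (g_Y* - g_Y)/β.
Δu = (3.71 - 4.55)/2.1 = -0.84/2.1 = -0.40 percentage points.
Year-end unemployment = 6.34 - 0.4 = 5.94%.

5.94%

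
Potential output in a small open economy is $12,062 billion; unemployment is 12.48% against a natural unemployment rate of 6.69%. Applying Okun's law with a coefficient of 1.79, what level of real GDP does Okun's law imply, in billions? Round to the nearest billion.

$10,812 billion

Unemployment gap = 12.48 - 6.69 = 5.79 points, so the output gap is -1.79 × 5.79 = -10.3641%.
Actual GDP = 12062 × (1 - 10.3641/100) = 12062 × 0.896359 ≈ 10812 billion.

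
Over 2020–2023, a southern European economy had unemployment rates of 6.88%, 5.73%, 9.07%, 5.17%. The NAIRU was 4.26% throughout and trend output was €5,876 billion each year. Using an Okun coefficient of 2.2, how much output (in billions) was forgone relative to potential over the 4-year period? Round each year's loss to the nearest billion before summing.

€1,269 billion

Year 2020: gap = -2.2 × (6.88 - 4.26) = -5.764%, loss ≈ 5876 × 5.764/100 ≈ 339.
Year 2021: gap = -2.2 × (5.73 - 4.26) = -3.234%, loss ≈ 5876 × 3.234/100 ≈ 190.
Year 2022: gap = -2.2 × (9.07 - 4.26) = -10.582%, loss ≈ 5876 × 10.582/100 ≈ 622.
Year 2023: gap = -2.2 × (5.17 - 4.26) = -2.002%, loss ≈ 5876 × 2.002/100 ≈ 118.
Total lost output = 339 + 190 + 622 + 118 = 1269 billion.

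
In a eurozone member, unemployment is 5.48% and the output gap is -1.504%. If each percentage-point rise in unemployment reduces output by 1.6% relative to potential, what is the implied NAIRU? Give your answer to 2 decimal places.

From Okun's law, u - u* = -(output gap)/β = -(-1.504)/1.6 = 0.94 points.
So u* = 5.48 - 0.94 = 4.54%.

4.54%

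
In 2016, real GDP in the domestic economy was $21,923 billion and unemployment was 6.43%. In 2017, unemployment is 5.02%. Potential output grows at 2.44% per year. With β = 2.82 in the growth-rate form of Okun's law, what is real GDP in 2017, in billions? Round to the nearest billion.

Δu = 5.02 - 6.43 = -1.41 points.
Okun's law (growth form): g_Y = g_Y* - β × Δu = 2.44 - 2.82 × (-1.41) = 2.44 + 3.9762 = 6.4162%.
Real GDP in the next year = 21923 × (1 + 6.4162/100) = 21923 × 1.064162 ≈ 23330 billion.

$23,330 billion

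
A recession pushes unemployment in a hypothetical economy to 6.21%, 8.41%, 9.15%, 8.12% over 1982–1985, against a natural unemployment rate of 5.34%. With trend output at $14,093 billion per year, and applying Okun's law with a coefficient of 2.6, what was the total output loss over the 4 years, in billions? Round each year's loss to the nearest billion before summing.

Year 1982: gap = -2.6 × (6.21 - 5.34) = -2.262%, loss ≈ 14093 × 2.262/100 ≈ 319.
Year 1983: gap = -2.6 × (8.41 - 5.34) = -7.982%, loss ≈ 14093 × 7.982/100 ≈ 1125.
Year 1984: gap = -2.6 × (9.15 - 5.34) = -9.906%, loss ≈ 14093 × 9.906/100 ≈ 1396.
Year 1985: gap = -2.6 × (8.12 - 5.34) = -7.228%, loss ≈ 14093 × 7.228/100 ≈ 1019.
Total lost output = 319 + 1125 + 1396 + 1019 = 3859 billion.

$3,859 billion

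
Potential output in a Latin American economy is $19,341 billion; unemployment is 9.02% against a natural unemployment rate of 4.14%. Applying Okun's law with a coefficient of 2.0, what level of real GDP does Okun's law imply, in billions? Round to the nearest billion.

$17,453 billion

Unemployment gap = 9.02 - 4.14 = 4.88 points, so the output gap is -2 × 4.88 = -9.76%.
Actual GDP = 19341 × (1 - 9.76/100) = 19341 × 0.9024 ≈ 17453 billion.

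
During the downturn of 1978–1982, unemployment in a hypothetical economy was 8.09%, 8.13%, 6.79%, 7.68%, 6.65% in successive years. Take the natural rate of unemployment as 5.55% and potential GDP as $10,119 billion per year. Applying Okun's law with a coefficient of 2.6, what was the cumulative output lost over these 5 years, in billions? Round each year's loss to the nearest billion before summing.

$2,522 billion

Year 1978: gap = -2.6 × (8.09 - 5.55) = -6.604%, loss ≈ 10119 × 6.604/100 ≈ 668.
Year 1979: gap = -2.6 × (8.13 - 5.55) = -6.708%, loss ≈ 10119 × 6.708/100 ≈ 679.
Year 1980: gap = -2.6 × (6.79 - 5.55) = -3.224%, loss ≈ 10119 × 3.224/100 ≈ 326.
Year 1981: gap = -2.6 × (7.68 - 5.55) = -5.538%, loss ≈ 10119 × 5.538/100 ≈ 560.
Year 1982: gap = -2.6 × (6.65 - 5.55) = -2.86%, loss ≈ 10119 × 2.86/100 ≈ 289.
Total lost output = 668 + 679 + 326 + 560 + 289 = 2522 billion.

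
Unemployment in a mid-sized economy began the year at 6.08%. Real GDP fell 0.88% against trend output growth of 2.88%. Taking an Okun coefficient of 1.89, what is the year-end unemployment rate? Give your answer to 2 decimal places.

Growth-rate Okun's law: g_Y = g_Y* - β × Δu, so Δu = (g_Y* - g_Y)/β.
Δu = (2.88 + 0.88)/1.89 = 3.76/1.89 = 1.99 percentage points.
Year-end unemployment = 6.08 + 1.99 = 8.07%.

8.07%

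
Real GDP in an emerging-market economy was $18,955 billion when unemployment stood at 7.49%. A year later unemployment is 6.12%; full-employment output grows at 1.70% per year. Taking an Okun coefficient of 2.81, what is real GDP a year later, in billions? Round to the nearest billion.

Δu = 6.12 - 7.49 = -1.37 points.
Okun's law (growth form): g_Y = g_Y* - β × Δu = 1.70 - 2.81 × (-1.37) = 1.7 + 3.8497 = 5.5497%.
Real GDP in the next year = 18955 × (1 + 5.5497/100) = 18955 × 1.055497 ≈ 20007 billion.

$20,007 billion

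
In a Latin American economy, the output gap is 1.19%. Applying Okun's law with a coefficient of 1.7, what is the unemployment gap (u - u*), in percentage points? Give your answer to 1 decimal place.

-0.7 percentage points

Okun's law: output gap = -β × (u - u*), so u - u* = -(output gap)/β.
u - u* = -(1.19)/1.7 = -0.7 percentage points.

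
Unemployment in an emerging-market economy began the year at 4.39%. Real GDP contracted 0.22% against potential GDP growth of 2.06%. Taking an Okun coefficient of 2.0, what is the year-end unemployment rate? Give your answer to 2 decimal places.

Growth-rate Okun's law: g_Y = g_Y* - β × Δu, so Δu = (g_Y* - g_Y)/β.
Δu = (2.06 + 0.22)/2.0 = 2.28/2.0 = 1.14 percentage points.
Year-end unemployment = 4.39 + 1.14 = 5.53%.

5.53%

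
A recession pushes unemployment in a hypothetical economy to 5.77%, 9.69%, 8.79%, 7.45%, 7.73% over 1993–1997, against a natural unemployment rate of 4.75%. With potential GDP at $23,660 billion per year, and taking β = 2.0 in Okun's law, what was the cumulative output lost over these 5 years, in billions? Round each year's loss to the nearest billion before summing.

Year 1993: gap = -2.0 × (5.77 - 4.75) = -2.04%, loss ≈ 23660 × 2.04/100 ≈ 483.
Year 1994: gap = -2.0 × (9.69 - 4.75) = -9.88%, loss ≈ 23660 × 9.88/100 ≈ 2338.
Year 1995: gap = -2.0 × (8.79 - 4.75) = -8.08%, loss ≈ 23660 × 8.08/100 ≈ 1912.
Year 1996: gap = -2.0 × (7.45 - 4.75) = -5.4%, loss ≈ 23660 × 5.4/100 ≈ 1278.
Year 1997: gap = -2.0 × (7.73 - 4.75) = -5.96%, loss ≈ 23660 × 5.96/100 ≈ 1410.
Total lost output = 483 + 2338 + 1912 + 1278 + 1410 = 7421 billion.

$7,421 billion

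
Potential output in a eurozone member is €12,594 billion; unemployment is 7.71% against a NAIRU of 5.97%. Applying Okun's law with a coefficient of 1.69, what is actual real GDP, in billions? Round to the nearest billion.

Unemployment gap = 7.71 - 5.97 = 1.74 points, so the output gap is -1.69 × 1.74 = -2.9406%.
Actual GDP = 12594 × (1 - 2.9406/100) = 12594 × 0.970594 ≈ 12224 billion.

€12,224 billion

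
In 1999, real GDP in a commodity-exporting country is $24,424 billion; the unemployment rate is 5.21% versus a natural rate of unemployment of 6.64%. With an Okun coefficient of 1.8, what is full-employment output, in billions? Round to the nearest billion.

Unemployment gap = 5.21 - 6.64 = -1.43 points, so output gap = -1.8 × (-1.43) = 2.574%.
Since Y = Y* × (1 + gap/100), Y* = 24424/1.02574 ≈ 23811 billion.

$23,811 billion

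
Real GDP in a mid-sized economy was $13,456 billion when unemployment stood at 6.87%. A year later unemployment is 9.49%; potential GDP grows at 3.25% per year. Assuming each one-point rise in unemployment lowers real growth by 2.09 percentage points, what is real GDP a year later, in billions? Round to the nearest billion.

$13,156 billion

Δu = 9.49 - 6.87 = 2.62 points.
Okun's law (growth form): g_Y = g_Y* - β × Δu = 3.25 - 2.09 × (2.62) = 3.25 - 5.4758 = -2.2258%.
Real GDP in the next year = 13456 × (1 - 2.2258/100) = 13456 × 0.977742 ≈ 13156 billion.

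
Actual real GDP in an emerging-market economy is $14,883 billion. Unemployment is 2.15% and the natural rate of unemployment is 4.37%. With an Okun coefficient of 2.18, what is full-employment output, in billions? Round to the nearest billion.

$14,196 billion

Unemployment gap = 2.15 - 4.37 = -2.22 points, so output gap = -2.18 × (-2.22) = 4.8396%.
Since Y = Y* × (1 + gap/100), Y* = 14883/1.048396 ≈ 14196 billion.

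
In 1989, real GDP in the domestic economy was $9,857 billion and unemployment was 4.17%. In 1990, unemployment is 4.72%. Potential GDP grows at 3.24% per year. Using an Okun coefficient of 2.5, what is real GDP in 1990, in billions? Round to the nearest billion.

Δu = 4.72 - 4.17 = 0.55 points.
Okun's law (growth form): g_Y = g_Y* - β × Δu = 3.24 - 2.5 × (0.55) = 3.24 - 1.375 = 1.865%.
Real GDP in the next year = 9857 × (1 + 1.865/100) = 9857 × 1.01865 ≈ 10041 billion.

$10,041 billion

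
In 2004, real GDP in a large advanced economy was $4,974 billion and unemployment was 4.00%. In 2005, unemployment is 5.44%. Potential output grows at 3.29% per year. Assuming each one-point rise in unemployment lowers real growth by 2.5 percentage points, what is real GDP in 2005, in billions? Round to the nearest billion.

$4,959 billion

Δu = 5.44 - 4 = 1.44 points.
Okun's law (growth form): g_Y = g_Y* - β × Δu = 3.29 - 2.5 × (1.44) = 3.29 - 3.6 = -0.31%.
Real GDP in the next year = 4974 × (1 - 0.31/100) = 4974 × 0.9969 ≈ 4959 billion.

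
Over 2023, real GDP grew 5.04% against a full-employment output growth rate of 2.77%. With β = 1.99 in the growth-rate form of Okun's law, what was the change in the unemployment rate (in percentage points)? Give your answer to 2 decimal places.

Growth-rate Okun's law: g_Y = g_Y* - β × Δu, so Δu = (g_Y* - g_Y)/β.
Δu = (2.77 - 5.04)/1.99 = -2.27/1.99 = -1.14 percentage points.

-1.14 percentage points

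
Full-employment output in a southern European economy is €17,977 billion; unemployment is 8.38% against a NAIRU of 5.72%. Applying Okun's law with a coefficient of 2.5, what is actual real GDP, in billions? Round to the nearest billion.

Unemployment gap = 8.38 - 5.72 = 2.66 points, so the output gap is -2.5 × 2.66 = -6.65%.
Actual GDP = 17977 × (1 - 6.65/100) = 17977 × 0.9335 ≈ 16782 billion.

€16,782 billion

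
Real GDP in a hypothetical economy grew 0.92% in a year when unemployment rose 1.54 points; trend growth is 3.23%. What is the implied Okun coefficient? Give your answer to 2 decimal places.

β ≈ 1.50

Growth form: g_Y = g_Y* - β × Δu, so β = (g_Y* - g_Y)/Δu.
β = (3.23 - 0.92)/1.54 = 2.31/1.54 = 1.50.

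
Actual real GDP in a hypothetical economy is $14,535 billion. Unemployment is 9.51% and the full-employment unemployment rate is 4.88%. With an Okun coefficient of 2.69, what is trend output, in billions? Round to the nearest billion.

Unemployment gap = 9.51 - 4.88 = 4.63 points, so output gap = -2.69 × 4.63 = -12.4547%.
Since Y = Y* × (1 + gap/100), Y* = 14535/0.875453 ≈ 16603 billion.

$16,603 billion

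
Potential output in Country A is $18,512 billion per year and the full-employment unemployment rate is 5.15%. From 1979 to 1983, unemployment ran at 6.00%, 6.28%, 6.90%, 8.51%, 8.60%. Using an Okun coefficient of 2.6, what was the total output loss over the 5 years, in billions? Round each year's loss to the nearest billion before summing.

Year 1979: gap = -2.6 × (6 - 5.15) = -2.21%, loss ≈ 18512 × 2.21/100 ≈ 409.
Year 1980: gap = -2.6 × (6.28 - 5.15) = -2.938%, loss ≈ 18512 × 2.938/100 ≈ 544.
Year 1981: gap = -2.6 × (6.9 - 5.15) = -4.55%, loss ≈ 18512 × 4.55/100 ≈ 842.
Year 1982: gap = -2.6 × (8.51 - 5.15) = -8.736%, loss ≈ 18512 × 8.736/100 ≈ 1617.
Year 1983: gap = -2.6 × (8.6 - 5.15) = -8.97%, loss ≈ 18512 × 8.97/100 ≈ 1661.
Total lost output = 409 + 544 + 842 + 1617 + 1661 = 5073 billion.

$5,073 billion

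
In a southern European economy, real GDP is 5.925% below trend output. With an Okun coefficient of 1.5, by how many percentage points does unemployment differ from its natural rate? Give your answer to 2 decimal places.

Okun's law: output gap = -β × (u - u*), so u - u* = -(output gap)/β.
u - u* = -(-5.925)/1.5 = 3.95 percentage points.

3.95 percentage points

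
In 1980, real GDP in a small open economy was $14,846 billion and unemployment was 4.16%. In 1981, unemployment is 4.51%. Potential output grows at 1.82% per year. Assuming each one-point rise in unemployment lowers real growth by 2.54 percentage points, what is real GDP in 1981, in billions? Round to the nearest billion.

$14,984 billion

Δu = 4.51 - 4.16 = 0.35 points.
Okun's law (growth form): g_Y = g_Y* - β × Δu = 1.82 - 2.54 × (0.35) = 1.82 - 0.889 = 0.931%.
Real GDP in the next year = 14846 × (1 + 0.931/100) = 14846 × 1.00931 ≈ 14984 billion.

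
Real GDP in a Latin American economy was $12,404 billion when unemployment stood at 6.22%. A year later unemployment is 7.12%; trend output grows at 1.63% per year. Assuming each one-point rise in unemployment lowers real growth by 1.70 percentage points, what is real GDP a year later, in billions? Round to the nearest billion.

$12,416 billion

Δu = 7.12 - 6.22 = 0.9 points.
Okun's law (growth form): g_Y = g_Y* - β × Δu = 1.63 - 1.70 × (0.90) = 1.63 - 1.53 = 0.1%.
Real GDP in the next year = 12404 × (1 + 0.1/100) = 12404 × 1.001 ≈ 12416 billion.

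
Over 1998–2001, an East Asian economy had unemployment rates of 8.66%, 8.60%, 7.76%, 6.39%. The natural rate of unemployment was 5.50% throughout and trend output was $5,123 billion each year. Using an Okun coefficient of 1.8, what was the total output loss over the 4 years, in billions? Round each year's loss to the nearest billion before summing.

$867 billion

Year 1998: gap = -1.8 × (8.66 - 5.5) = -5.688%, loss ≈ 5123 × 5.688/100 ≈ 291.
Year 1999: gap = -1.8 × (8.6 - 5.5) = -5.58%, loss ≈ 5123 × 5.58/100 ≈ 286.
Year 2000: gap = -1.8 × (7.76 - 5.5) = -4.068%, loss ≈ 5123 × 4.068/100 ≈ 208.
Year 2001: gap = -1.8 × (6.39 - 5.5) = -1.602%, loss ≈ 5123 × 1.602/100 ≈ 82.
Total lost output = 291 + 286 + 208 + 82 = 867 billion.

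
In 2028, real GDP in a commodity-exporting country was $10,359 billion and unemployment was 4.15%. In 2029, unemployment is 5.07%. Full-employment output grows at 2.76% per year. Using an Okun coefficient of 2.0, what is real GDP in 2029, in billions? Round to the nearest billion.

$10,454 billion

Δu = 5.07 - 4.15 = 0.92 points.
Okun's law (growth form): g_Y = g_Y* - β × Δu = 2.76 - 2.0 × (0.92) = 2.76 - 1.84 = 0.92%.
Real GDP in the next year = 10359 × (1 + 0.92/100) = 10359 × 1.0092 ≈ 10454 billion.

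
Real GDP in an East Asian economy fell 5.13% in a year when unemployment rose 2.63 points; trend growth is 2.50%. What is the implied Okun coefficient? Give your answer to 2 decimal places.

β ≈ 2.90

Growth form: g_Y = g_Y* - β × Δu, so β = (g_Y* - g_Y)/Δu.
β = (2.5 + 5.13)/2.63 = 7.63/2.63 = 2.90.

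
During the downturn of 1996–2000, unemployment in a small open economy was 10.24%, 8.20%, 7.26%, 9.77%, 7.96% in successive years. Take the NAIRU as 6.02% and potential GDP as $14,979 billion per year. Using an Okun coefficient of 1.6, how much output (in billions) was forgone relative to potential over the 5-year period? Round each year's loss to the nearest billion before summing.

$3,194 billion

Year 1996: gap = -1.6 × (10.24 - 6.02) = -6.752%, loss ≈ 14979 × 6.752/100 ≈ 1011.
Year 1997: gap = -1.6 × (8.2 - 6.02) = -3.488%, loss ≈ 14979 × 3.488/100 ≈ 522.
Year 1998: gap = -1.6 × (7.26 - 6.02) = -1.984%, loss ≈ 14979 × 1.984/100 ≈ 297.
Year 1999: gap = -1.6 × (9.77 - 6.02) = -6%, loss ≈ 14979 × 6/100 ≈ 899.
Year 2000: gap = -1.6 × (7.96 - 6.02) = -3.104%, loss ≈ 14979 × 3.104/100 ≈ 465.
Total lost output = 1011 + 522 + 297 + 899 + 465 = 3194 billion.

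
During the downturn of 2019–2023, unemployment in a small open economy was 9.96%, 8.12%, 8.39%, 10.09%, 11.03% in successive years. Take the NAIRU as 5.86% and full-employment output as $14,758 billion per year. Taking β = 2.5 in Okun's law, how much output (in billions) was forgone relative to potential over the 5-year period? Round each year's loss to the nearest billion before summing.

$6,748 billion

Year 2019: gap = -2.5 × (9.96 - 5.86) = -10.25%, loss ≈ 14758 × 10.25/100 ≈ 1513.
Year 2020: gap = -2.5 × (8.12 - 5.86) = -5.65%, loss ≈ 14758 × 5.65/100 ≈ 834.
Year 2021: gap = -2.5 × (8.39 - 5.86) = -6.325%, loss ≈ 14758 × 6.325/100 ≈ 933.
Year 2022: gap = -2.5 × (10.09 - 5.86) = -10.575%, loss ≈ 14758 × 10.575/100 ≈ 1561.
Year 2023: gap = -2.5 × (11.03 - 5.86) = -12.925%, loss ≈ 14758 × 12.925/100 ≈ 1907.
Total lost output = 1513 + 834 + 933 + 1561 + 1907 = 6748 billion.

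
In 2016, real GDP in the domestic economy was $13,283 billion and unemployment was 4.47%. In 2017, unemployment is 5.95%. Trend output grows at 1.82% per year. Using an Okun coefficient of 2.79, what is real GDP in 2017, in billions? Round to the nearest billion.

Δu = 5.95 - 4.47 = 1.48 points.
Okun's law (growth form): g_Y = g_Y* - β × Δu = 1.82 - 2.79 × (1.48) = 1.82 - 4.1292 = -2.3092%.
Real GDP in the next year = 13283 × (1 - 2.3092/100) = 13283 × 0.976908 ≈ 12976 billion.

$12,976 billion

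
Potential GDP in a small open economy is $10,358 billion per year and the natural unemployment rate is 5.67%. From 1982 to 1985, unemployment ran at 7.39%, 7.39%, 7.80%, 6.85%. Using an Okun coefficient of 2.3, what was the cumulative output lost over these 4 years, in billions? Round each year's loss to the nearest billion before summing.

$1,608 billion

Year 1982: gap = -2.3 × (7.39 - 5.67) = -3.956%, loss ≈ 10358 × 3.956/100 ≈ 410.
Year 1983: gap = -2.3 × (7.39 - 5.67) = -3.956%, loss ≈ 10358 × 3.956/100 ≈ 410.
Year 1984: gap = -2.3 × (7.8 - 5.67) = -4.899%, loss ≈ 10358 × 4.899/100 ≈ 507.
Year 1985: gap = -2.3 × (6.85 - 5.67) = -2.714%, loss ≈ 10358 × 2.714/100 ≈ 281.
Total lost output = 410 + 410 + 507 + 281 = 1608 billion.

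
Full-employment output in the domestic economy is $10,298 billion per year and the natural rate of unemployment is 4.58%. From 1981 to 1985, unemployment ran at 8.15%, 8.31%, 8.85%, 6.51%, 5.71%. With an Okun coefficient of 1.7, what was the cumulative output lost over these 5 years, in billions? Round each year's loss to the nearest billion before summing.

$2,562 billion

Year 1981: gap = -1.7 × (8.15 - 4.58) = -6.069%, loss ≈ 10298 × 6.069/100 ≈ 625.
Year 1982: gap = -1.7 × (8.31 - 4.58) = -6.341%, loss ≈ 10298 × 6.341/100 ≈ 653.
Year 1983: gap = -1.7 × (8.85 - 4.58) = -7.259%, loss ≈ 10298 × 7.259/100 ≈ 748.
Year 1984: gap = -1.7 × (6.51 - 4.58) = -3.281%, loss ≈ 10298 × 3.281/100 ≈ 338.
Year 1985: gap = -1.7 × (5.71 - 4.58) = -1.921%, loss ≈ 10298 × 1.921/100 ≈ 198.
Total lost output = 625 + 653 + 748 + 338 + 198 = 2562 billion.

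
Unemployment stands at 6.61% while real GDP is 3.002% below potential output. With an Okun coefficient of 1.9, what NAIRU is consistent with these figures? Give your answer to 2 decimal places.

5.03%

From Okun's law, u - u* = -(output gap)/β = -(-3.002)/1.9 = 1.58 points.
So u* = 6.61 - 1.58 = 5.03%.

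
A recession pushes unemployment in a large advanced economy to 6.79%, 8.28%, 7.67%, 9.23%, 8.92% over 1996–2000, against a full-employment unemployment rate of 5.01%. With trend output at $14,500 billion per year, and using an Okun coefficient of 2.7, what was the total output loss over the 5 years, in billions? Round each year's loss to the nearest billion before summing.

$6,201 billion

Year 1996: gap = -2.7 × (6.79 - 5.01) = -4.806%, loss ≈ 14500 × 4.806/100 ≈ 697.
Year 1997: gap = -2.7 × (8.28 - 5.01) = -8.829%, loss ≈ 14500 × 8.829/100 ≈ 1280.
Year 1998: gap = -2.7 × (7.67 - 5.01) = -7.182%, loss ≈ 14500 × 7.182/100 ≈ 1041.
Year 1999: gap = -2.7 × (9.23 - 5.01) = -11.394%, loss ≈ 14500 × 11.394/100 ≈ 1652.
Year 2000: gap = -2.7 × (8.92 - 5.01) = -10.557%, loss ≈ 14500 × 10.557/100 ≈ 1531.
Total lost output = 697 + 1280 + 1041 + 1652 + 1531 = 6201 billion.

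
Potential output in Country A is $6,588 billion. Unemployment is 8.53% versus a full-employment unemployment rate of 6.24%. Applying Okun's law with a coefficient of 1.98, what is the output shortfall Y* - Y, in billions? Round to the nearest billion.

$299 billion

Output gap = -1.98 × (8.53 - 6.24) = -1.98 × 2.29 = -4.5342%.
Actual GDP ≈ 6588 × 0.954658 ≈ 6289 billion, so the shortfall is 6588 - 6289 = 299 billion.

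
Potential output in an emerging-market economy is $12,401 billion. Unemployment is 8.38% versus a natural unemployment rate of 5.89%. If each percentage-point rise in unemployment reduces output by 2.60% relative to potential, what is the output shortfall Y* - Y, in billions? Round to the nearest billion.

$803 billion

Output gap = -2.60 × (8.38 - 5.89) = -2.6 × 2.49 = -6.474%.
Actual GDP ≈ 12401 × 0.93526 ≈ 11598 billion, so the shortfall is 12401 - 11598 = 803 billion.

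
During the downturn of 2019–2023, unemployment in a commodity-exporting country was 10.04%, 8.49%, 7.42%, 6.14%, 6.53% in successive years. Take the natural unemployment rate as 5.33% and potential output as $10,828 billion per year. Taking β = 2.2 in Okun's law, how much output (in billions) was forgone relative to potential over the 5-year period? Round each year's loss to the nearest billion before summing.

$2,852 billion

Year 2019: gap = -2.2 × (10.04 - 5.33) = -10.362%, loss ≈ 10828 × 10.362/100 ≈ 1122.
Year 2020: gap = -2.2 × (8.49 - 5.33) = -6.952%, loss ≈ 10828 × 6.952/100 ≈ 753.
Year 2021: gap = -2.2 × (7.42 - 5.33) = -4.598%, loss ≈ 10828 × 4.598/100 ≈ 498.
Year 2022: gap = -2.2 × (6.14 - 5.33) = -1.782%, loss ≈ 10828 × 1.782/100 ≈ 193.
Year 2023: gap = -2.2 × (6.53 - 5.33) = -2.64%, loss ≈ 10828 × 2.64/100 ≈ 286.
Total lost output = 1122 + 753 + 498 + 193 + 286 = 2852 billion.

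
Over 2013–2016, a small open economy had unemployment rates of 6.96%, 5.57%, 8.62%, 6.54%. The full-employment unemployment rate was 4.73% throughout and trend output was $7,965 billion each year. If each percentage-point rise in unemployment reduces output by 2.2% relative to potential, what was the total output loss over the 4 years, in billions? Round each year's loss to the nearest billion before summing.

$1,537 billion

Year 2013: gap = -2.2 × (6.96 - 4.73) = -4.906%, loss ≈ 7965 × 4.906/100 ≈ 391.
Year 2014: gap = -2.2 × (5.57 - 4.73) = -1.848%, loss ≈ 7965 × 1.848/100 ≈ 147.
Year 2015: gap = -2.2 × (8.62 - 4.73) = -8.558%, loss ≈ 7965 × 8.558/100 ≈ 682.
Year 2016: gap = -2.2 × (6.54 - 4.73) = -3.982%, loss ≈ 7965 × 3.982/100 ≈ 317.
Total lost output = 391 + 147 + 682 + 317 = 1537 billion.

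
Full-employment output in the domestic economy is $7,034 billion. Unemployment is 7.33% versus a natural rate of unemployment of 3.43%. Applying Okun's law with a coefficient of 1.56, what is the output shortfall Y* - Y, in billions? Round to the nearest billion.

Output gap = -1.56 × (7.33 - 3.43) = -1.56 × 3.9 = -6.084%.
Actual GDP ≈ 7034 × 0.93916 ≈ 6606 billion, so the shortfall is 7034 - 6606 = 428 billion.

$428 billion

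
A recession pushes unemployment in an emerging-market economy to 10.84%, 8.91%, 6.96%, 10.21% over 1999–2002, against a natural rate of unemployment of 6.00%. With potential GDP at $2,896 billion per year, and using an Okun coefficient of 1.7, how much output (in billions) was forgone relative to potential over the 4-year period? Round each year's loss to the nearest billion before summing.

Year 1999: gap = -1.7 × (10.84 - 6) = -8.228%, loss ≈ 2896 × 8.228/100 ≈ 238.
Year 2000: gap = -1.7 × (8.91 - 6) = -4.947%, loss ≈ 2896 × 4.947/100 ≈ 143.
Year 2001: gap = -1.7 × (6.96 - 6) = -1.632%, loss ≈ 2896 × 1.632/100 ≈ 47.
Year 2002: gap = -1.7 × (10.21 - 6) = -7.157%, loss ≈ 2896 × 7.157/100 ≈ 207.
Total lost output = 238 + 143 + 47 + 207 = 635 billion.

$635 billion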